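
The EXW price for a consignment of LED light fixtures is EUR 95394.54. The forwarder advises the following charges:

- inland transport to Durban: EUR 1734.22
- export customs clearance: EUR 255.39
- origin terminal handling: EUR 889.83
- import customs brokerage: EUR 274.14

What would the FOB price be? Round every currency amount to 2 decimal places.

Not relevant to the conversion: brokerage — on the buyer under both terms; not part of either seller's price.
From EXW to FOB, the seller additionally bears: inland to port, export clearance, origin terminal.
FOB price = 95394.54 + 1734.22 + 255.39 + 889.83 = 98273.98

FOB price: EUR 98273.98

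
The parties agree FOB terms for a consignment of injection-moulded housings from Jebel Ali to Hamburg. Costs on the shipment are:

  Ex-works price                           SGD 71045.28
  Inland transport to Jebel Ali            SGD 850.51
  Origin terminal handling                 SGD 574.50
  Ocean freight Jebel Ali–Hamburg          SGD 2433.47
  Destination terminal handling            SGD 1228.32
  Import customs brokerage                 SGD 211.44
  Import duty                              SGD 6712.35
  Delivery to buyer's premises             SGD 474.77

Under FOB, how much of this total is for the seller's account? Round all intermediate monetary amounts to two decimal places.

FOB: the seller bears costs until goods are on board at the origin port; the buyer bears freight, insurance and all costs thereafter.
Seller's account: goods 71045.28 + inland to port 850.51 + origin terminal 574.50 = 72470.29
Buyer's account: freight 2433.47 + destination terminal 1228.32 + brokerage 211.44 + duty 6712.35 + delivery 474.77 = 11060.35

Seller's account: SGD 72470.29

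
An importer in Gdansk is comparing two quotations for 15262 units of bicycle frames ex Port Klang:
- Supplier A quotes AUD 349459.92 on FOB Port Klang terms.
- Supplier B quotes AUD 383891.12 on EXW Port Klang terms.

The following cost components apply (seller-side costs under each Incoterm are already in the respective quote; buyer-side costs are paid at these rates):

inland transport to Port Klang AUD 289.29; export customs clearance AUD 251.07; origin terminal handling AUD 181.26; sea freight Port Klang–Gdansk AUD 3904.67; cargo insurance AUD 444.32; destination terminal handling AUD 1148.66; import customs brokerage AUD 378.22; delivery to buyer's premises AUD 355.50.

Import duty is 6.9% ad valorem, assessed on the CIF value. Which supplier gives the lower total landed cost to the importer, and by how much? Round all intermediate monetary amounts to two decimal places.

Supplier A is cheaper by AUD 37578.37

Supplier A (FOB):
CIF value = FOB price + freight + insurance = 349459.92 + 3904.67 + 444.32 = 353808.91
Import duty = 353808.91 × 6.9% = 24412.81
Buyer bears (A): 3904.67 + 444.32 + 1148.66 + 378.22 + 355.50 = 6231.37
Landed cost (A) = invoice 349459.92 + 6231.37 + duty 24412.81 = 380104.10
Supplier B (EXW):
CIF value = EXW price + inland to port + export clearance + origin terminal + freight + insurance = 383891.12 + 289.29 + 251.07 + 181.26 + 3904.67 + 444.32 = 388961.73
Import duty = 388961.73 × 6.9% = 26838.36
Buyer bears (B): 289.29 + 251.07 + 181.26 + 3904.67 + 444.32 + 1148.66 + 378.22 + 355.50 = 6952.99
Landed cost (B) = invoice 383891.12 + 6952.99 + duty 26838.36 = 417682.47
Difference = |380104.10 − 417682.47| = 37578.37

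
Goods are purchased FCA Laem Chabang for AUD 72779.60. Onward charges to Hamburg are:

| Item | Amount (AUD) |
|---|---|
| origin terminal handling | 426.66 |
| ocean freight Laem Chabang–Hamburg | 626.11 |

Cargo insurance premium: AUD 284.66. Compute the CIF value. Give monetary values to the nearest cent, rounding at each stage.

CIF = FCA price + pre-shipment costs + freight + insurance
CIF = 72779.60 + 426.66 + 626.11 + 284.66 = 74117.03

CIF value: AUD 74117.03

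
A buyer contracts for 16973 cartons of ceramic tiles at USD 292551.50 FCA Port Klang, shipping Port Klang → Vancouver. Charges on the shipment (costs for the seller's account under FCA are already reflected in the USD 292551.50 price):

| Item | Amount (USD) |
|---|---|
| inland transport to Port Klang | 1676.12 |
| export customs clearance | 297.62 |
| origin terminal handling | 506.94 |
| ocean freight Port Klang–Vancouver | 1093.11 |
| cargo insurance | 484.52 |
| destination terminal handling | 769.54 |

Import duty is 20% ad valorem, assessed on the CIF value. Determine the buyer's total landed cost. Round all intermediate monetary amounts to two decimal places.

FCA: the seller delivers export-cleared goods to the carrier; the buyer bears costs from that point.
Already in the invoice (seller's account under FCA): inland to port, export clearance — exclude.
CIF value = FCA price + origin terminal + freight + insurance = 292551.50 + 506.94 + 1093.11 + 484.52 = 294636.07
Import duty = 294636.07 × 20% = 58927.21
Buyer bears: origin terminal 506.94 + freight 1093.11 + insurance 484.52 + destination terminal 769.54 + duty 58927.21 = 61781.32
Landed cost = invoice 292551.50 + 61781.32 = 354332.82

Total landed cost: USD 354332.82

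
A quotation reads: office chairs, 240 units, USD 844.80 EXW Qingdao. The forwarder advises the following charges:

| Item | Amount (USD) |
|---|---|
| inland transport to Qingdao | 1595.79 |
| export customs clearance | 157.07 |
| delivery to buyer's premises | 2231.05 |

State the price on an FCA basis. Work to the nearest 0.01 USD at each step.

FCA price: USD 2597.66

Not relevant to the conversion: delivery — on the buyer under both terms; not part of either seller's price.
From EXW to FCA, the seller additionally bears: inland to port, export clearance.
FCA price = 844.80 + 1595.79 + 157.07 = 2597.66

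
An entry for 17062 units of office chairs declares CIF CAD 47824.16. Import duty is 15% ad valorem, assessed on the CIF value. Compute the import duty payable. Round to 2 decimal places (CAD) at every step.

Import duty: CAD 7173.62

Import duty = 47824.16 × 15% = 7173.62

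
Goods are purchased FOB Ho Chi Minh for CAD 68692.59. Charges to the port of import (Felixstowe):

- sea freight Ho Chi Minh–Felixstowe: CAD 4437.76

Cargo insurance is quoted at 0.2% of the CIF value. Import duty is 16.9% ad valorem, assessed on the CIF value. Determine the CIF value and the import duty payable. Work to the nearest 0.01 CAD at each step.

CIF value: CAD 73276.90; import duty: CAD 12383.80

Let C be the CIF value. C = FOB price + freight + 0.2% × C
C − 0.2% × C = 68692.59 + 4437.76
0.998 × C = 73130.35
C = 73130.35 / 0.998 = 73276.90
Insurance premium = 0.2% × 73276.90 = 146.55
Import duty = 73276.90 × 16.9% = 12383.80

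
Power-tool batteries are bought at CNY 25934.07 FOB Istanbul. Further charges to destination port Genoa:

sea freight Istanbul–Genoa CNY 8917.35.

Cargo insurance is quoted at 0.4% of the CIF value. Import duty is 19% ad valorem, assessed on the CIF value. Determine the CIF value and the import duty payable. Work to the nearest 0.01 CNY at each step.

CIF value: CNY 34991.39; import duty: CNY 6648.36

Let C be the CIF value. C = FOB price + freight + 0.4% × C
C − 0.4% × C = 25934.07 + 8917.35
0.996 × C = 34851.42
C = 34851.42 / 0.996 = 34991.39
Insurance premium = 0.4% × 34991.39 = 139.97
Import duty = 34991.39 × 19% = 6648.36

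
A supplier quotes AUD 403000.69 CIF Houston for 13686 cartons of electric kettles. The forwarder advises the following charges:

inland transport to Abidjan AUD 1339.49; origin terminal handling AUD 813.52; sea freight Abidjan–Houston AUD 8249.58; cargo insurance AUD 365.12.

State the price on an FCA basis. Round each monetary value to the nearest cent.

Not relevant to the conversion: inland to port — on the seller under both CIF and FCA; already in the CIF price and stays in the FCA price.
From CIF to FCA, the seller no longer bears: origin terminal, freight, insurance.
FCA price = 403000.69 − 813.52 − 8249.58 − 365.12 = 393572.47

FCA price: AUD 393572.47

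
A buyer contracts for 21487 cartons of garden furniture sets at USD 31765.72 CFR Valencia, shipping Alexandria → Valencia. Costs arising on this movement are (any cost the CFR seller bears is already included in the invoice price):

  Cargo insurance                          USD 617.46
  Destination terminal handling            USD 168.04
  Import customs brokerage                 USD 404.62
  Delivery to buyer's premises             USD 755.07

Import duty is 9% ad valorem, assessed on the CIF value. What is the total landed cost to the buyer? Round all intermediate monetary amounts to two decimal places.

CFR: the seller pays costs through ocean freight to the destination port, but not insurance.
CIF value = CFR price + insurance = 31765.72 + 617.46 = 32383.18
Import duty = 32383.18 × 9% = 2914.49
Buyer bears: insurance 617.46 + destination terminal 168.04 + brokerage 404.62 + delivery 755.07 + duty 2914.49 = 4859.68
Landed cost = invoice 31765.72 + 4859.68 = 36625.40

Total landed cost: USD 36625.40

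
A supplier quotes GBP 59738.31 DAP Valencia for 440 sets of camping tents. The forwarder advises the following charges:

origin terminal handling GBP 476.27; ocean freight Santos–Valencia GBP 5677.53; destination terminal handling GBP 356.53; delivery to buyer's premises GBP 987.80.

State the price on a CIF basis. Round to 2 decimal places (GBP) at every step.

Not relevant to the conversion: freight, origin terminal — on the seller under both DAP and CIF; already in the DAP price and stays in the CIF price.
From DAP to CIF, the seller no longer bears: destination terminal, delivery.
CIF price = 59738.31 − 356.53 − 987.80 = 58393.98

CIF price: GBP 58393.98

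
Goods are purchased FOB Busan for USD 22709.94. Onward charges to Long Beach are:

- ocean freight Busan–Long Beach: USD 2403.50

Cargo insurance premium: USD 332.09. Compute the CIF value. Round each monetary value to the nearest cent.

CIF = FOB price + freight + insurance
CIF = 22709.94 + 2403.50 + 332.09 = 25445.53

CIF value: USD 25445.53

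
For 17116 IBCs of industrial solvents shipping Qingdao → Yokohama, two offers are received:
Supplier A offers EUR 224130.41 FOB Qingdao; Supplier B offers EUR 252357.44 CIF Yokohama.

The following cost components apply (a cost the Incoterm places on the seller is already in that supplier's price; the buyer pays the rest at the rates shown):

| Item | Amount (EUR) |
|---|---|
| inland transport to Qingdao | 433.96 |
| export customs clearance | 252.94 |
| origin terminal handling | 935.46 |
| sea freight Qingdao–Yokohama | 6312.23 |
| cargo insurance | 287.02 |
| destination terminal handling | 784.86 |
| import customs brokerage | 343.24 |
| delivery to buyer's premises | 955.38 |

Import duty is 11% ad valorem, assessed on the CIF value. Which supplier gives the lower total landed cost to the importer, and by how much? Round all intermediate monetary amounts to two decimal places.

Supplier A is cheaper by EUR 24006.84

Supplier A (FOB):
CIF value = FOB price + freight + insurance = 224130.41 + 6312.23 + 287.02 = 230729.66
Import duty = 230729.66 × 11% = 25380.26
Buyer bears (A): 6312.23 + 287.02 + 784.86 + 343.24 + 955.38 = 8682.73
Landed cost (A) = invoice 224130.41 + 8682.73 + duty 25380.26 = 258193.40
Supplier B (CIF):
The CIF price already equals the CIF value: 252357.44
Import duty = 252357.44 × 11% = 27759.32
Buyer bears (B): 784.86 + 343.24 + 955.38 = 2083.48
Landed cost (B) = invoice 252357.44 + 2083.48 + duty 27759.32 = 282200.24
Difference = |258193.40 − 282200.24| = 24006.84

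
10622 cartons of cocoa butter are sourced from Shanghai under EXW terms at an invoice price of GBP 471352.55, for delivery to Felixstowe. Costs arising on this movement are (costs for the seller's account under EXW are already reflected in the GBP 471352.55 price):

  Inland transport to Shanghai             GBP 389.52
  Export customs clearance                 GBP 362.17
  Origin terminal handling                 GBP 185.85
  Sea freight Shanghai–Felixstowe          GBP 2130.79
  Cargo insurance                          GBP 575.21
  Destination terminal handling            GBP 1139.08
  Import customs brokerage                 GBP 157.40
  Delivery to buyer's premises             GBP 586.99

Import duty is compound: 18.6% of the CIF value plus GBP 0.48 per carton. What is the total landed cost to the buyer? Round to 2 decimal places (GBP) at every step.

Total landed cost: GBP 570327.39

EXW: the seller makes goods available at their premises; the buyer bears all onward costs.
CIF value = EXW price + inland to port + export clearance + origin terminal + freight + insurance = 471352.55 + 389.52 + 362.17 + 185.85 + 2130.79 + 575.21 = 474996.09
Ad valorem component: 474996.09 × 18.6% = 88349.27
Specific component: 10622 × 0.48 = 5098.56
Import duty = 88349.27 + 5098.56 = 93447.83
Buyer bears: inland to port 389.52 + export clearance 362.17 + origin terminal 185.85 + freight 2130.79 + insurance 575.21 + destination terminal 1139.08 + brokerage 157.40 + delivery 586.99 + duty 93447.83 = 98974.84
Landed cost = invoice 471352.55 + 98974.84 = 570327.39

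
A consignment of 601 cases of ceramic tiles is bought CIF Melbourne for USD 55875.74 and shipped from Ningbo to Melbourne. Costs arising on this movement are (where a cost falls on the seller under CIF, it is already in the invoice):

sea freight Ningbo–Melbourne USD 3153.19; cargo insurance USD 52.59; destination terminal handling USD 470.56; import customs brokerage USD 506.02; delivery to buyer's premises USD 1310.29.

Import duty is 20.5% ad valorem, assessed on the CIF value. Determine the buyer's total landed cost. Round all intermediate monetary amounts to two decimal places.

Total landed cost: USD 69617.14

CIF: the seller pays costs through ocean freight and marine insurance to the destination port.
Already in the invoice (seller's account under CIF): freight, insurance — exclude.
The CIF price already equals the CIF value: 55875.74
Import duty = 55875.74 × 20.5% = 11454.53
Buyer bears: destination terminal 470.56 + brokerage 506.02 + delivery 1310.29 + duty 11454.53 = 13741.40
Landed cost = invoice 55875.74 + 13741.40 = 69617.14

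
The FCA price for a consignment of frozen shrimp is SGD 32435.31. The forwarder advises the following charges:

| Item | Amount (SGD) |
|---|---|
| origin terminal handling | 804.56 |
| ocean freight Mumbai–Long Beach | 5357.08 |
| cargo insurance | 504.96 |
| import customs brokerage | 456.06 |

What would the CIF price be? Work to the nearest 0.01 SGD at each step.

Not relevant to the conversion: brokerage — on the buyer under both terms; not part of either seller's price.
From FCA to CIF, the seller additionally bears: origin terminal, freight, insurance.
CIF price = 32435.31 + 804.56 + 5357.08 + 504.96 = 39101.91

CIF price: SGD 39101.91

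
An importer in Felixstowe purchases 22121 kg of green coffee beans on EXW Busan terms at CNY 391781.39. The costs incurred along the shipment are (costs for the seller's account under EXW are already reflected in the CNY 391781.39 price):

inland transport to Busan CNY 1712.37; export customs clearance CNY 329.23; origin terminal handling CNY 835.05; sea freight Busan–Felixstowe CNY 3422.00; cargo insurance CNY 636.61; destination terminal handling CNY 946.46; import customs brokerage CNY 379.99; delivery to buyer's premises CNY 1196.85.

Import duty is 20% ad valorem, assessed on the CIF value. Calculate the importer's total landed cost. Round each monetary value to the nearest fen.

EXW: the seller makes goods available at their premises; the buyer bears all onward costs.
CIF value = EXW price + inland to port + export clearance + origin terminal + freight + insurance = 391781.39 + 1712.37 + 329.23 + 835.05 + 3422.00 + 636.61 = 398716.65
Import duty = 398716.65 × 20% = 79743.33
Buyer bears: inland to port 1712.37 + export clearance 329.23 + origin terminal 835.05 + freight 3422.00 + insurance 636.61 + destination terminal 946.46 + brokerage 379.99 + delivery 1196.85 + duty 79743.33 = 89201.89
Landed cost = invoice 391781.39 + 89201.89 = 480983.28

Total landed cost: CNY 480983.28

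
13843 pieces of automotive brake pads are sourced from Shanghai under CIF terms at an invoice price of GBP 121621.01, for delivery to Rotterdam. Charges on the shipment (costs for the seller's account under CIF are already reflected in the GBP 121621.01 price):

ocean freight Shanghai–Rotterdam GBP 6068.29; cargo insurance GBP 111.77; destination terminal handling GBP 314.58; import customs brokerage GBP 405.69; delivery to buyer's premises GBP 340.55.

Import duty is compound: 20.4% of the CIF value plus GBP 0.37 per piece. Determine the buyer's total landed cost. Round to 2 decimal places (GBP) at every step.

Total landed cost: GBP 152614.43

CIF: the seller pays costs through ocean freight and marine insurance to the destination port.
Already in the invoice (seller's account under CIF): freight, insurance — exclude.
The CIF price already equals the CIF value: 121621.01
Ad valorem component: 121621.01 × 20.4% = 24810.69
Specific component: 13843 × 0.37 = 5121.91
Import duty = 24810.69 + 5121.91 = 29932.60
Buyer bears: destination terminal 314.58 + brokerage 405.69 + delivery 340.55 + duty 29932.60 = 30993.42
Landed cost = invoice 121621.01 + 30993.42 = 152614.43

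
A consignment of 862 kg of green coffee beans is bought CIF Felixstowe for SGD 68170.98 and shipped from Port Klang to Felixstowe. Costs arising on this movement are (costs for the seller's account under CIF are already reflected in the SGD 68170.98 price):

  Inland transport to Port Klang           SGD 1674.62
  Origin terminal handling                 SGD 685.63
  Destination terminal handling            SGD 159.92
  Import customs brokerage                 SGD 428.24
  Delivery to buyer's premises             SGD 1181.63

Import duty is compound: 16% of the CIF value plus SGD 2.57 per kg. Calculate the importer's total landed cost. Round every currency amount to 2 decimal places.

Total landed cost: SGD 83063.47

CIF: the seller pays costs through ocean freight and marine insurance to the destination port.
Already in the invoice (seller's account under CIF): inland to port, origin terminal — exclude.
The CIF price already equals the CIF value: 68170.98
Ad valorem component: 68170.98 × 16% = 10907.36
Specific component: 862 × 2.57 = 2215.34
Import duty = 10907.36 + 2215.34 = 13122.70
Buyer bears: destination terminal 159.92 + brokerage 428.24 + delivery 1181.63 + duty 13122.70 = 14892.49
Landed cost = invoice 68170.98 + 14892.49 = 83063.47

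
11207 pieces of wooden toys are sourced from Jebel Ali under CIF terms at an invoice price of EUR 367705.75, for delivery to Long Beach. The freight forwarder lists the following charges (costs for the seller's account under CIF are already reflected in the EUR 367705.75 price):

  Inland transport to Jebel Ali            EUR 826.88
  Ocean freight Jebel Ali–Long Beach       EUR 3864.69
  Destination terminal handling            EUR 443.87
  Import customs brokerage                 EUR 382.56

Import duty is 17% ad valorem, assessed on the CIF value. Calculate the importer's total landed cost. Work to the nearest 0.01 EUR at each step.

Total landed cost: EUR 431042.16

CIF: the seller pays costs through ocean freight and marine insurance to the destination port.
Already in the invoice (seller's account under CIF): inland to port, freight — exclude.
The CIF price already equals the CIF value: 367705.75
Import duty = 367705.75 × 17% = 62509.98
Buyer bears: destination terminal 443.87 + brokerage 382.56 + duty 62509.98 = 63336.41
Landed cost = invoice 367705.75 + 63336.41 = 431042.16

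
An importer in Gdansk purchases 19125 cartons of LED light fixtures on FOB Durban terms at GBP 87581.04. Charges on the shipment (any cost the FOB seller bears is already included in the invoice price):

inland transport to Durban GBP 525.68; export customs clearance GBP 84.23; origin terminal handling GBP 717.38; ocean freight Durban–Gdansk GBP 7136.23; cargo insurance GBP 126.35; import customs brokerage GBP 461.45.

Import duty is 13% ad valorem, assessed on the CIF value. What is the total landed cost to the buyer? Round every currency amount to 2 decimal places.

FOB: the seller bears costs until goods are on board at the origin port; the buyer bears freight, insurance and all costs thereafter.
Already in the invoice (seller's account under FOB): inland to port, export clearance, origin terminal — exclude.
CIF value = FOB price + freight + insurance = 87581.04 + 7136.23 + 126.35 = 94843.62
Import duty = 94843.62 × 13% = 12329.67
Buyer bears: freight 7136.23 + insurance 126.35 + brokerage 461.45 + duty 12329.67 = 20053.70
Landed cost = invoice 87581.04 + 20053.70 = 107634.74

Total landed cost: GBP 107634.74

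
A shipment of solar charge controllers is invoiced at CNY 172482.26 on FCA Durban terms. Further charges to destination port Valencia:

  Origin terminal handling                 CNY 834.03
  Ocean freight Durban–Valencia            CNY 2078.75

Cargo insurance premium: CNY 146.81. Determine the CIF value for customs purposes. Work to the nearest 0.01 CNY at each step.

CIF = FCA price + pre-shipment costs + freight + insurance
CIF = 172482.26 + 834.03 + 2078.75 + 146.81 = 175541.85

CIF value: CNY 175541.85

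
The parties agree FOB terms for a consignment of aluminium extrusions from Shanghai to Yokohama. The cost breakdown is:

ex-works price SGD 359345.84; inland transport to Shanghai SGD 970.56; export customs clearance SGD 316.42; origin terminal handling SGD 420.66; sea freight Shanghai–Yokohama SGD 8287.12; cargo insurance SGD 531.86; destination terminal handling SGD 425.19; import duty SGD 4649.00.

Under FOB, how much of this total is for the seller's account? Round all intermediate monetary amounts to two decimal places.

FOB: the seller bears costs until goods are on board at the origin port; the buyer bears freight, insurance and all costs thereafter.
Seller's account: goods 359345.84 + inland to port 970.56 + export clearance 316.42 + origin terminal 420.66 = 361053.48
Buyer's account: freight 8287.12 + insurance 531.86 + destination terminal 425.19 + duty 4649.00 = 13893.17

Seller's account: SGD 361053.48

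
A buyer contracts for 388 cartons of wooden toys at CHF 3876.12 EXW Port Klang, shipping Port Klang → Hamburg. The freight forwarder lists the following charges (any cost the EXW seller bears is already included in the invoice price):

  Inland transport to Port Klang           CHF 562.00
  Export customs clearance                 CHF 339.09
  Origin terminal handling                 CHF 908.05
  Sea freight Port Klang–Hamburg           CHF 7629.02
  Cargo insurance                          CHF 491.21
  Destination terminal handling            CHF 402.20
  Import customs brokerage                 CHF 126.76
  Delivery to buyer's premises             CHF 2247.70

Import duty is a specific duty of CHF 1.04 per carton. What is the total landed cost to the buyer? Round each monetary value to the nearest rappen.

EXW: the seller makes goods available at their premises; the buyer bears all onward costs.
CIF value = EXW price + inland to port + export clearance + origin terminal + freight + insurance = 3876.12 + 562.00 + 339.09 + 908.05 + 7629.02 + 491.21 = 13805.49
Import duty = 388 × 1.04 = 403.52
Buyer bears: inland to port 562.00 + export clearance 339.09 + origin terminal 908.05 + freight 7629.02 + insurance 491.21 + destination terminal 402.20 + brokerage 126.76 + delivery 2247.70 + duty 403.52 = 13109.55
Landed cost = invoice 3876.12 + 13109.55 = 16985.67

Total landed cost: CHF 16985.67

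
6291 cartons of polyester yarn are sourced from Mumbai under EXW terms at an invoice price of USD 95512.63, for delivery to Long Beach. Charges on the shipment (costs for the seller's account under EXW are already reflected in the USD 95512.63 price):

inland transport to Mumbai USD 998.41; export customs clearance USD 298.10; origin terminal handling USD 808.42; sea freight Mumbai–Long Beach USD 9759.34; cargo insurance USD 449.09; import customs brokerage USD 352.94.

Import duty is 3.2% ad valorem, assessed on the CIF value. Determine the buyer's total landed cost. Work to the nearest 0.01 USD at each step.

Total landed cost: USD 111629.36

EXW: the seller makes goods available at their premises; the buyer bears all onward costs.
CIF value = EXW price + inland to port + export clearance + origin terminal + freight + insurance = 95512.63 + 998.41 + 298.10 + 808.42 + 9759.34 + 449.09 = 107825.99
Import duty = 107825.99 × 3.2% = 3450.43
Buyer bears: inland to port 998.41 + export clearance 298.10 + origin terminal 808.42 + freight 9759.34 + insurance 449.09 + brokerage 352.94 + duty 3450.43 = 16116.73
Landed cost = invoice 95512.63 + 16116.73 = 111629.36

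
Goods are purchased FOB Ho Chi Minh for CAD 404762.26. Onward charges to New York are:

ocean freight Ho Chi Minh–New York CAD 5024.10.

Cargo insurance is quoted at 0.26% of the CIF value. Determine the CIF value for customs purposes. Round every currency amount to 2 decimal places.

CIF value: CAD 410854.58

Let C be the CIF value. C = FOB price + freight + 0.26% × C
C − 0.26% × C = 404762.26 + 5024.10
0.9974 × C = 409786.36
C = 409786.36 / 0.9974 = 410854.58
Insurance premium = 0.26% × 410854.58 = 1068.22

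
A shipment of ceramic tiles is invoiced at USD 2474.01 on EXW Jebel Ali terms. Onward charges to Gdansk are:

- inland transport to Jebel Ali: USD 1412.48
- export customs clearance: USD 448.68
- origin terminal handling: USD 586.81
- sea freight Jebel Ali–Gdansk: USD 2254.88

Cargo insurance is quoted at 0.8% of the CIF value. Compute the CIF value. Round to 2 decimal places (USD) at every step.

CIF value: USD 7234.74

Let C be the CIF value. C = EXW price + pre-shipment costs + freight + 0.8% × C
C − 0.8% × C = 2474.01 + 1412.48 + 448.68 + 586.81 + 2254.88
0.992 × C = 7176.86
C = 7176.86 / 0.992 = 7234.74
Insurance premium = 0.8% × 7234.74 = 57.88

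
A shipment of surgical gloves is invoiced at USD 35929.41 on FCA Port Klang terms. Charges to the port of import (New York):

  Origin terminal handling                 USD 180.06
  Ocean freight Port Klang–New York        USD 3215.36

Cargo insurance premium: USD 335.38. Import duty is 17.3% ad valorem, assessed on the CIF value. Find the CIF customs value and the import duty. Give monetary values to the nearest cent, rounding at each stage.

CIF = FCA price + pre-shipment costs + freight + insurance
CIF = 35929.41 + 180.06 + 3215.36 + 335.38 = 39660.21
Import duty = 39660.21 × 17.3% = 6861.22

CIF value: USD 39660.21; import duty: USD 6861.22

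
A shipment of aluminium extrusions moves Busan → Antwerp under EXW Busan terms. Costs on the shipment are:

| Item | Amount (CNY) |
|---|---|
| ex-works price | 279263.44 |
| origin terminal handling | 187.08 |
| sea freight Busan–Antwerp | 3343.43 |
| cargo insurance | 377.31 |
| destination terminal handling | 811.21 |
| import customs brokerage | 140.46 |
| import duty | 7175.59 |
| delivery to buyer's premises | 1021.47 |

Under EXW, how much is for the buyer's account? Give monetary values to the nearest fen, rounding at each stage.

EXW: the seller makes goods available at their premises; the buyer bears all onward costs.
Seller's account: goods 279263.44 = 279263.44
Buyer's account: origin terminal 187.08 + freight 3343.43 + insurance 377.31 + destination terminal 811.21 + brokerage 140.46 + duty 7175.59 + delivery 1021.47 = 13056.55

Buyer's account: CNY 13056.55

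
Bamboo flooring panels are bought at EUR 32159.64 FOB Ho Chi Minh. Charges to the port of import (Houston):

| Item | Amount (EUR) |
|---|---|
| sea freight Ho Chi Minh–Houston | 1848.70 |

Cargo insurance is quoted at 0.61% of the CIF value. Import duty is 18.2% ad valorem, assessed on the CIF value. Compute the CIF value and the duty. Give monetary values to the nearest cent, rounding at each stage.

Let C be the CIF value. C = FOB price + freight + 0.61% × C
C − 0.61% × C = 32159.64 + 1848.70
0.9939 × C = 34008.34
C = 34008.34 / 0.9939 = 34217.06
Insurance premium = 0.61% × 34217.06 = 208.72
Import duty = 34217.06 × 18.2% = 6227.50

CIF value: EUR 34217.06; import duty: EUR 6227.50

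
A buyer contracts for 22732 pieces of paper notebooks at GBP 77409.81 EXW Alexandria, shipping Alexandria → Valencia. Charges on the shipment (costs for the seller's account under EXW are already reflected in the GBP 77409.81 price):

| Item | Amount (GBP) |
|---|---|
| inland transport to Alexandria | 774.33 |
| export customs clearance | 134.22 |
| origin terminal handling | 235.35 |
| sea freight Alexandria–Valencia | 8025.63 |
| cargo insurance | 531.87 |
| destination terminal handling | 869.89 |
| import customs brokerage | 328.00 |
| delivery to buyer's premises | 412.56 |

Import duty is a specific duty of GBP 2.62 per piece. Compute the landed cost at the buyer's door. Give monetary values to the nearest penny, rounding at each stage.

Total landed cost: GBP 148279.50

EXW: the seller makes goods available at their premises; the buyer bears all onward costs.
CIF value = EXW price + inland to port + export clearance + origin terminal + freight + insurance = 77409.81 + 774.33 + 134.22 + 235.35 + 8025.63 + 531.87 = 87111.21
Import duty = 22732 × 2.62 = 59557.84
Buyer bears: inland to port 774.33 + export clearance 134.22 + origin terminal 235.35 + freight 8025.63 + insurance 531.87 + destination terminal 869.89 + brokerage 328.00 + delivery 412.56 + duty 59557.84 = 70869.69
Landed cost = invoice 77409.81 + 70869.69 = 148279.50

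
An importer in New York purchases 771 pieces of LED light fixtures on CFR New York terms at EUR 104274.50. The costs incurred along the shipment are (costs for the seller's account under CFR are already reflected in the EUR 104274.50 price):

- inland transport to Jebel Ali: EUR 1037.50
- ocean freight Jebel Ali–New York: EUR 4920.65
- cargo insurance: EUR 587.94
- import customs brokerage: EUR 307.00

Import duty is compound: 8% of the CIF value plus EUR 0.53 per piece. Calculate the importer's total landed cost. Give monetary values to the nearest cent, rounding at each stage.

Total landed cost: EUR 113967.07

CFR: the seller pays costs through ocean freight to the destination port, but not insurance.
Already in the invoice (seller's account under CFR): inland to port, freight — exclude.
CIF value = CFR price + insurance = 104274.50 + 587.94 = 104862.44
Ad valorem component: 104862.44 × 8% = 8389.00
Specific component: 771 × 0.53 = 408.63
Import duty = 8389.00 + 408.63 = 8797.63
Buyer bears: insurance 587.94 + brokerage 307.00 + duty 8797.63 = 9692.57
Landed cost = invoice 104274.50 + 9692.57 = 113967.07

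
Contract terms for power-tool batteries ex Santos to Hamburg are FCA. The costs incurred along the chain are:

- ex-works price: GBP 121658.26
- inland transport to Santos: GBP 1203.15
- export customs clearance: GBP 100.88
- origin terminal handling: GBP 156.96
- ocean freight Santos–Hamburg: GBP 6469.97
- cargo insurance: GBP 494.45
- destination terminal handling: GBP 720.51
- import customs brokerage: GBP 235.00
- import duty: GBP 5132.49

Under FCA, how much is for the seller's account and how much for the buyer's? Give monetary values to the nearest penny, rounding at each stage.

Seller: GBP 122962.29; buyer: GBP 13209.38

FCA: the seller delivers export-cleared goods to the carrier; the buyer bears costs from that point.
Seller's account: goods 121658.26 + inland to port 1203.15 + export clearance 100.88 = 122962.29
Buyer's account: origin terminal 156.96 + freight 6469.97 + insurance 494.45 + destination terminal 720.51 + brokerage 235.00 + duty 5132.49 = 13209.38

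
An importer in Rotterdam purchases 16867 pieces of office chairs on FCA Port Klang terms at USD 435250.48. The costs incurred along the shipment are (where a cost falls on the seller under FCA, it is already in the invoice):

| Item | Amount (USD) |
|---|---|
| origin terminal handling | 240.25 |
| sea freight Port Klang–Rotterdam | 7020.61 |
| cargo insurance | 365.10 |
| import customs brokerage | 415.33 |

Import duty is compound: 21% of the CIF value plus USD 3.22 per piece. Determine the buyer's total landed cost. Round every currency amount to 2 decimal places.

Total landed cost: USD 590607.56

FCA: the seller delivers export-cleared goods to the carrier; the buyer bears costs from that point.
CIF value = FCA price + origin terminal + freight + insurance = 435250.48 + 240.25 + 7020.61 + 365.10 = 442876.44
Ad valorem component: 442876.44 × 21% = 93004.05
Specific component: 16867 × 3.22 = 54311.74
Import duty = 93004.05 + 54311.74 = 147315.79
Buyer bears: origin terminal 240.25 + freight 7020.61 + insurance 365.10 + brokerage 415.33 + duty 147315.79 = 155357.08
Landed cost = invoice 435250.48 + 155357.08 = 590607.56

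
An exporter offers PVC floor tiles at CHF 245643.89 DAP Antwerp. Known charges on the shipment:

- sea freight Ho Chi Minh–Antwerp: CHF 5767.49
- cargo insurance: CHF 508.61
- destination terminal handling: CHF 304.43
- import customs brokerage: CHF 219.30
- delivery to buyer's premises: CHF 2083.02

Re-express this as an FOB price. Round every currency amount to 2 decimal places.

Not relevant to the conversion: brokerage — on the buyer under both terms; not part of either seller's price.
From DAP to FOB, the seller no longer bears: freight, insurance, destination terminal, delivery.
FOB price = 245643.89 − 5767.49 − 508.61 − 304.43 − 2083.02 = 236980.34

FOB price: CHF 236980.34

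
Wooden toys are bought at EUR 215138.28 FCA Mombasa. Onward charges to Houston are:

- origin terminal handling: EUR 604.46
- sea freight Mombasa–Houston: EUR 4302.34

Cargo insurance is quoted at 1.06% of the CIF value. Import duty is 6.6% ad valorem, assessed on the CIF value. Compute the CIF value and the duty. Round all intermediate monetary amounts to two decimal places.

Let C be the CIF value. C = FCA price + pre-shipment costs + freight + 1.06% × C
C − 1.06% × C = 215138.28 + 604.46 + 4302.34
0.9894 × C = 220045.08
C = 220045.08 / 0.9894 = 222402.55
Insurance premium = 1.06% × 222402.55 = 2357.47
Import duty = 222402.55 × 6.6% = 14678.57

CIF value: EUR 222402.55; import duty: EUR 14678.57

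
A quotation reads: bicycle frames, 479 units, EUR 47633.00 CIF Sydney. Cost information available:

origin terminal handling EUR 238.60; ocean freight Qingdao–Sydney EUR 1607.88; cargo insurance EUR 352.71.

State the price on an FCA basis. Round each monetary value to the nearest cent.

FCA price: EUR 45433.81

From CIF to FCA, the seller no longer bears: origin terminal, freight, insurance.
FCA price = 47633.00 − 238.60 − 1607.88 − 352.71 = 45433.81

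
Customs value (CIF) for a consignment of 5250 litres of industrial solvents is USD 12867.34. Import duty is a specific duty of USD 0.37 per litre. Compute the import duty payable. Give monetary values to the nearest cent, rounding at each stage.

Import duty = 5250 × 0.37 = 1942.50

Import duty: USD 1942.50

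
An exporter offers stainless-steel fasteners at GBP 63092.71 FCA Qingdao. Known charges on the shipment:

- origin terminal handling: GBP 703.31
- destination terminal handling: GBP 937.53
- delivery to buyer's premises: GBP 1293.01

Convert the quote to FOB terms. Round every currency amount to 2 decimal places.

FOB price: GBP 63796.02

Not relevant to the conversion: delivery, destination terminal — on the buyer under both terms; not part of either seller's price.
From FCA to FOB, the seller additionally bears: origin terminal.
FOB price = 63092.71 + 703.31 = 63796.02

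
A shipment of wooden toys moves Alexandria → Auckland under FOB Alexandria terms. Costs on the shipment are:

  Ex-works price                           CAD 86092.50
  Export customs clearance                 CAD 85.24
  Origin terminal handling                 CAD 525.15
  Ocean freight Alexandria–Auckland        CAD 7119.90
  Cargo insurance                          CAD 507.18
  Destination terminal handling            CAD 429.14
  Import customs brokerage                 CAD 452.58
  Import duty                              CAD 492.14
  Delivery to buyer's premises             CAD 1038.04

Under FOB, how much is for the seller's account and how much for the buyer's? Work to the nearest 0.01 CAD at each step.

Seller: CAD 86702.89; buyer: CAD 10038.98

FOB: the seller bears costs until goods are on board at the origin port; the buyer bears freight, insurance and all costs thereafter.
Seller's account: goods 86092.50 + export clearance 85.24 + origin terminal 525.15 = 86702.89
Buyer's account: freight 7119.90 + insurance 507.18 + destination terminal 429.14 + brokerage 452.58 + duty 492.14 + delivery 1038.04 = 10038.98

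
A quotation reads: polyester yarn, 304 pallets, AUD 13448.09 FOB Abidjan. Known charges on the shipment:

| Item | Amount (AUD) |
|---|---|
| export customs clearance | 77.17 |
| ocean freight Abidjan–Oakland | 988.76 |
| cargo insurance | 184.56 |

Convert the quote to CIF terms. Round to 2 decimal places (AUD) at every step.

CIF price: AUD 14621.41

Not relevant to the conversion: export clearance — on the seller under both FOB and CIF; already in the FOB price and stays in the CIF price.
From FOB to CIF, the seller additionally bears: freight, insurance.
CIF price = 13448.09 + 988.76 + 184.56 = 14621.41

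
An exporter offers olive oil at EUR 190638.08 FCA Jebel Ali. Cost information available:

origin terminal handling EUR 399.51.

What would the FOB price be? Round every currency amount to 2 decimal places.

FOB price: EUR 191037.59

From FCA to FOB, the seller additionally bears: origin terminal.
FOB price = 190638.08 + 399.51 = 191037.59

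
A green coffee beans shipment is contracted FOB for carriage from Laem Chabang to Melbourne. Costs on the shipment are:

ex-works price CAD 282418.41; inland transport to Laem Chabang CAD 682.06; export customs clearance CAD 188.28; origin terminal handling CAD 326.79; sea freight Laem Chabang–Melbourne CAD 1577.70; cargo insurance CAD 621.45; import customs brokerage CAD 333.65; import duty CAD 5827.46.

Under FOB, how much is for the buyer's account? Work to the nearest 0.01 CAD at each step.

Buyer's account: CAD 8360.26

FOB: the seller bears costs until goods are on board at the origin port; the buyer bears freight, insurance and all costs thereafter.
Seller's account: goods 282418.41 + inland to port 682.06 + export clearance 188.28 + origin terminal 326.79 = 283615.54
Buyer's account: freight 1577.70 + insurance 621.45 + brokerage 333.65 + duty 5827.46 = 8360.26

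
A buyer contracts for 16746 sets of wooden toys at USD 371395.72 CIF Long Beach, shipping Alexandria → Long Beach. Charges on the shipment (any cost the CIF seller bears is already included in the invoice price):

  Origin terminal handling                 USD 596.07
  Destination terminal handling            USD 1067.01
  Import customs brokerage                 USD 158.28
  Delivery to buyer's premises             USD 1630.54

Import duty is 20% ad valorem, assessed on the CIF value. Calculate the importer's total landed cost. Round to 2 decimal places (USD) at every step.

Total landed cost: USD 448530.69

CIF: the seller pays costs through ocean freight and marine insurance to the destination port.
Already in the invoice (seller's account under CIF): origin terminal — exclude.
The CIF price already equals the CIF value: 371395.72
Import duty = 371395.72 × 20% = 74279.14
Buyer bears: destination terminal 1067.01 + brokerage 158.28 + delivery 1630.54 + duty 74279.14 = 77134.97
Landed cost = invoice 371395.72 + 77134.97 = 448530.69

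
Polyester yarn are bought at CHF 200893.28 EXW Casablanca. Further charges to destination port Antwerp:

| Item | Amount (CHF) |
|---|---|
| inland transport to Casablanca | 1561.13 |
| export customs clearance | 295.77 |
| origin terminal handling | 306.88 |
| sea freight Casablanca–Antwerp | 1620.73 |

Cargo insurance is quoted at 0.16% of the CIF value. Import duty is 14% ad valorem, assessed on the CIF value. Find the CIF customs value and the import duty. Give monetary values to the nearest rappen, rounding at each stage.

CIF value: CHF 205005.80; import duty: CHF 28700.81

Let C be the CIF value. C = EXW price + pre-shipment costs + freight + 0.16% × C
C − 0.16% × C = 200893.28 + 1561.13 + 295.77 + 306.88 + 1620.73
0.9984 × C = 204677.79
C = 204677.79 / 0.9984 = 205005.80
Insurance premium = 0.16% × 205005.80 = 328.01
Import duty = 205005.80 × 14% = 28700.81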